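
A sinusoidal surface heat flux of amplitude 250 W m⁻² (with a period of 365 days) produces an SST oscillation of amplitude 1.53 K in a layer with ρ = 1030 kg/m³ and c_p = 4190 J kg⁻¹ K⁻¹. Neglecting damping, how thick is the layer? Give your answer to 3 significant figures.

190 m

ω = 2π / 3.15×10^7 s = 1.99×10^-7 s⁻¹.
Required C = F₀ / (A ω) = 250 / (1.53 × 1.99×10^-7) = 8.20×10^8 J/(m²·K).
D = C / (ρ c_p) = 8.20×10^8 / (1030 × 4190) = 190 m.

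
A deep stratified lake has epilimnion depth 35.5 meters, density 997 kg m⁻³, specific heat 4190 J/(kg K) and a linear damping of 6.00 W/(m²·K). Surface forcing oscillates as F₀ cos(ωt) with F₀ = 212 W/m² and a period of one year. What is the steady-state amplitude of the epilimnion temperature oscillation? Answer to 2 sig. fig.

Areal heat capacity C = ρ c_p D = 997 × 4190 × 35.5 = 1.48×10^8 J/(m²·K).
Angular frequency ω = 2π / T = 2π / 3.15×10^7 s = 1.99×10^-7 s⁻¹.
√((Cω)² + λ²) = √((29.5)² + 6.00²) = 30.1 W/(m²·K).
Amplitude A = F₀ / √((Cω)²+λ²) = 212 / 30.1 = 7.03 K.

7.0 K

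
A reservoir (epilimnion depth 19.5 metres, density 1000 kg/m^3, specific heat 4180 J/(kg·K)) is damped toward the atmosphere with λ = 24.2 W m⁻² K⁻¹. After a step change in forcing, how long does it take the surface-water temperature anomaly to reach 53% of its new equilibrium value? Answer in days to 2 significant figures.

29 days

Areal heat capacity C = ρ c_p D = 1000 × 4180 × 19.5 = 8.15×10^7 J/(m²·K).
τ = C / λ = 8.15×10^7 / 24.2 = 3.37×10^6 s.
Fraction reached: 1 − e^(−t/τ) = 0.53 ⇒ t = −τ ln(1 − 0.53) = τ × 0.755.
t = 2.54×10^6 s = 29.4 days.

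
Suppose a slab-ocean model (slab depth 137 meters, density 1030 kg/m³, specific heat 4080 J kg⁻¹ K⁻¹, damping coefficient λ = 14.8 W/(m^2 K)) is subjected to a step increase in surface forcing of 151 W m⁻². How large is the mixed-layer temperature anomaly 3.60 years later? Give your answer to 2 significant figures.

9.7 K

Areal heat capacity C = ρ c_p D = 1030 × 4080 × 137 = 5.76×10^8 J m⁻² K⁻¹.
τ = C / λ = 5.76×10^8 / 14.8 = 3.89×10^7 s.
Equilibrium anomaly ΔT_eq = F / λ = 151 / 14.8 = 10.2 K.
t = 3.60 years = 1.14×10^8 s, so t/τ = 2.92.
ΔT(t) = ΔT_eq (1 − e^(−t/τ)) = 10.2 × (1 − e^−2.92) = 9.65 K.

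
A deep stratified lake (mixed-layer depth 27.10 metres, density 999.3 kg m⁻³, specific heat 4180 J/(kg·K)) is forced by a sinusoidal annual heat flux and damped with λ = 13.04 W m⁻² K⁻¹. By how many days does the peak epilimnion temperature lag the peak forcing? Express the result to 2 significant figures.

Areal heat capacity C = ρ c_p D = 999.3 × 4180 × 27.10 = 1.13×10^8 J/(m²·K).
ω = 2π / 3.15×10^7 s = 1.99×10^-7 s⁻¹.
Phase lag φ = arctan(Cω/λ) = arctan(22.6/13.04) = 1.05 rad.
Time lag = φ / ω = 1.05 / 1.99×10^-7 = 5.25×10^6 s = 60.8 days.

61 days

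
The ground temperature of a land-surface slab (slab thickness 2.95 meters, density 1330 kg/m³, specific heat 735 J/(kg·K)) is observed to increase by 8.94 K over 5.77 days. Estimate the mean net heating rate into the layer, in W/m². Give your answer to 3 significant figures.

Areal heat capacity C = ρ c_p D = 1330 × 735 × 2.95 = 2.88×10^6 J/(m²·K).
Required heat per unit area: Q = C ΔT = 2.88×10^6 × 8.94 = 2.58×10^7 J/m².
Flux F = Q / Δt = 2.58×10^7 / 4.99×10^5 s = 51.7 W/m².

51.7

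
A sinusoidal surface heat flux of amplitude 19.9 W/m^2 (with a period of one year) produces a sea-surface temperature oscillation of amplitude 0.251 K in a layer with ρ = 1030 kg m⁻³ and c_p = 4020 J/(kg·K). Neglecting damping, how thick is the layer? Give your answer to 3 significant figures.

96.1 m

ω = 2π / 3.15×10^7 s = 1.99×10^-7 s⁻¹.
Required C = F₀ / (A ω) = 19.9 / (0.251 × 1.99×10^-7) = 3.98×10^8 J/(m²·K).
D = C / (ρ c_p) = 3.98×10^8 / (1030 × 4020) = 96.1 m.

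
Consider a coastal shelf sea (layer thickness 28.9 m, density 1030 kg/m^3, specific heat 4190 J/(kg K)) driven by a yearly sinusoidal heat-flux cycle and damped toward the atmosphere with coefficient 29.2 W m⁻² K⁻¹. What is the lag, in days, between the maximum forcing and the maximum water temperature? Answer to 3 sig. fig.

Areal heat capacity C = ρ c_p D = 1030 × 4190 × 28.9 = 1.25×10^8 J/(m²·K).
ω = 2π / 3.15×10^7 s = 1.99×10^-7 s⁻¹.
Phase lag φ = arctan(Cω/λ) = arctan(24.8/29.2) = 0.705 rad.
Time lag = φ / ω = 0.705 / 1.99×10^-7 = 3.54×10^6 s = 41.0 days.

41.0 days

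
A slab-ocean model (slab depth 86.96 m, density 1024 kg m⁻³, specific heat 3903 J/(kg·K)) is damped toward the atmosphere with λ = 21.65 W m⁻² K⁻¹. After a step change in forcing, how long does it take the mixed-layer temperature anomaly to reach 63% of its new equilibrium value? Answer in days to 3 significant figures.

Areal heat capacity C = ρ c_p D = 1024 × 3903 × 86.96 = 3.48×10^8 J/(m^2 K).
τ = C / λ = 3.48×10^8 / 21.65 = 1.61×10^7 s.
Fraction reached: 1 − e^(−t/τ) = 0.63 ⇒ t = −τ ln(1 − 0.63) = τ × 0.994.
t = 1.60×10^7 s = 185 days.

185 days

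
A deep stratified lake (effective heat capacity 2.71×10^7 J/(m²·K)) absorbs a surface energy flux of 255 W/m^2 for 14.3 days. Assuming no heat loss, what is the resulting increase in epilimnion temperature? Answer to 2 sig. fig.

12 K

Areal heat capacity C = 2.71×10^7 J/(m²·K) (given).
Net heat input Q = F Δt = 255 × (14.3 days × 86400 s/day) = 3.15×10^8 J/m².
ΔT = Q / C = 3.15×10^8 / 2.71×10^7 = 11.6 K.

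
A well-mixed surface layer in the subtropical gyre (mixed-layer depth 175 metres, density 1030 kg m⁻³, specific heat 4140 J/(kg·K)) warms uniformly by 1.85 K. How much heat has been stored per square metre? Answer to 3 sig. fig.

1.38×10^9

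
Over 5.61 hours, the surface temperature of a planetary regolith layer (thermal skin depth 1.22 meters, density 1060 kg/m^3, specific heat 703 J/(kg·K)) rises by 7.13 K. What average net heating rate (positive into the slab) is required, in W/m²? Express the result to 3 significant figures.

321

Areal heat capacity C = ρ c_p D = 1060 × 703 × 1.22 = 9.09×10^5 J m⁻² K⁻¹.
Required heat per unit area: Q = C ΔT = 9.09×10^5 × 7.13 = 6.48×10^6 J/m².
Flux F = Q / Δt = 6.48×10^6 / 20200 s = 321 W/m².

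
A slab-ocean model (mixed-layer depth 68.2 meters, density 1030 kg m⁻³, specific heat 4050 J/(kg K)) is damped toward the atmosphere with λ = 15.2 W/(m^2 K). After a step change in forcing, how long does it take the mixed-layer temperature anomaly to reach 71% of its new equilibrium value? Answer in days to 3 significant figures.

268 days

Areal heat capacity C = ρ c_p D = 1030 × 4050 × 68.2 = 2.84×10^8 J/(m²·K).
τ = C / λ = 2.84×10^8 / 15.2 = 1.87×10^7 s.
Fraction reached: 1 − e^(−t/τ) = 0.71 ⇒ t = −τ ln(1 − 0.71) = τ × 1.24.
t = 2.32×10^7 s = 268 days.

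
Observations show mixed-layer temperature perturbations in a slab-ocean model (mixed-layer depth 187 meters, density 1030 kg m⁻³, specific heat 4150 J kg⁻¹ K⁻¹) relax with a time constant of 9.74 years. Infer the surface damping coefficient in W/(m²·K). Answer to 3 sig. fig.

2.60

Areal heat capacity C = ρ c_p D = 1030 × 4150 × 187 = 7.99×10^8 J/(m^2 K).
τ = 9.74 years = 3.07×10^8 s.
λ = C / τ = 7.99×10^8 / 3.07×10^8 = 2.60 W/(m²·K).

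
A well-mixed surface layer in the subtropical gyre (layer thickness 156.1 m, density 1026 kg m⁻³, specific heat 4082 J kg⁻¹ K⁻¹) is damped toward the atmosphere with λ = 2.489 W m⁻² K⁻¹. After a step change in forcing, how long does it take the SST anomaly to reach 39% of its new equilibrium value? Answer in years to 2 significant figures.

4.1 years

Areal heat capacity C = ρ c_p D = 1026 × 4082 × 156.1 = 6.54×10^8 J/(m^2 K).
τ = C / λ = 6.54×10^8 / 2.489 = 2.63×10^8 s.
Fraction reached: 1 − e^(−t/τ) = 0.39 ⇒ t = −τ ln(1 − 0.39) = τ × 0.494.
t = 1.30×10^8 s = 4.11 years.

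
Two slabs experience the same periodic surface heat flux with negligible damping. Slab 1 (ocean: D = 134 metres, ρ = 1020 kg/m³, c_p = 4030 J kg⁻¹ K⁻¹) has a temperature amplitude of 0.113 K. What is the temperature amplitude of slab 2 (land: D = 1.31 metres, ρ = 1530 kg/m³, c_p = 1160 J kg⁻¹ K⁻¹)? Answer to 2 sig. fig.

C_ocean = 5.51×10^8 J/(m²·K); C_land = 2.32×10^6 J/(m²·K).
A ∝ 1/C ⇒ A_land = A_ocean × C_ocean/C_land = 0.113 × 237 = 26.8 K.

27 K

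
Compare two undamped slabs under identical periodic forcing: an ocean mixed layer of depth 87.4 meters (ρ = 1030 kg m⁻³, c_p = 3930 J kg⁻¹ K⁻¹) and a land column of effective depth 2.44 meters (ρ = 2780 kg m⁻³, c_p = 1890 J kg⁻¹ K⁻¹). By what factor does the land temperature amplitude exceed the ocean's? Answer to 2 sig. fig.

28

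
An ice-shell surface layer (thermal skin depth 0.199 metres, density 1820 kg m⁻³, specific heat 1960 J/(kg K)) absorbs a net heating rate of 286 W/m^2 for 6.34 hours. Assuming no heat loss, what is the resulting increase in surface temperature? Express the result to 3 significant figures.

9.20 K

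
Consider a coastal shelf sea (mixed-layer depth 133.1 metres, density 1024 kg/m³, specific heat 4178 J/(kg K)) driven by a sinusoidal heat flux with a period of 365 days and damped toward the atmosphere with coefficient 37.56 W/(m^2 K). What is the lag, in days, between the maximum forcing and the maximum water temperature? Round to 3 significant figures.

Areal heat capacity C = ρ c_p D = 1024 × 4178 × 133.1 = 5.69×10^8 J/(m^2 K).
ω = 2π / 3.15×10^7 s = 1.99×10^-7 s⁻¹.
Phase lag φ = arctan(Cω/λ) = arctan(113/37.56) = 1.25 rad.
Time lag = φ / ω = 1.25 / 1.99×10^-7 = 6.28×10^6 s = 72.7 days.

72.7 days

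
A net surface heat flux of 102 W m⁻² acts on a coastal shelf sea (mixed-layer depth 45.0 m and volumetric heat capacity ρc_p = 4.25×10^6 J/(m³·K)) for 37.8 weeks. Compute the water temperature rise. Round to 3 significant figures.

12.2 K

Areal heat capacity C = ρc_p × D = 4.25×10^6 × 45.0 = 1.91×10^8 J m⁻² K⁻¹.
Net heat input Q = F Δt = 102 × (37.8 weeks × 6.048×10^5 s/week) = 2.33×10^9 J/m².
ΔT = Q / C = 2.33×10^9 / 1.91×10^8 = 12.2 K.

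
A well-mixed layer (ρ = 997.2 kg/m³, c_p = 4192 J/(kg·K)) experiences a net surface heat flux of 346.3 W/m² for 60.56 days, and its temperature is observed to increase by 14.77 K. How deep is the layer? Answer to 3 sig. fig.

Heat input Q = F Δt = 346.3 × 5.23×10^6 s = 1.81×10^9 J/m².
Required areal heat capacity C = Q / ΔT = 1.23×10^8 J/(m²·K).
Depth D = C / (ρ c_p) = 1.23×10^8 / (997.2 × 4192) = 29.3 m.

29.3 m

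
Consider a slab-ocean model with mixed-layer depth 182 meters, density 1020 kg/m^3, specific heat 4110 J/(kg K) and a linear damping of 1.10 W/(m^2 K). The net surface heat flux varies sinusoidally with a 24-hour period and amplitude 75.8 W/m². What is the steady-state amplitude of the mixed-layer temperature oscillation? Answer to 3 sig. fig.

0.00137 K

Areal heat capacity C = ρ c_p D = 1020 × 4110 × 182 = 7.63×10^8 J/(m²·K).
Angular frequency ω = 2π / T = 2π / 86400 s = 7.27×10^-5 s⁻¹.
√((Cω)² + λ²) = √((55500)² + 1.10²) = 55500 W/(m²·K).
Amplitude A = F₀ / √((Cω)²+λ²) = 75.8 / 55500 = 0.00137 K.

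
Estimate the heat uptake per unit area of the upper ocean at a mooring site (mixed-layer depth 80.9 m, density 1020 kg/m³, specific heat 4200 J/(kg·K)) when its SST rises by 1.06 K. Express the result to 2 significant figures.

Areal heat capacity C = ρ c_p D = 1020 × 4200 × 80.9 = 3.47×10^8 J/(m^2 K).
ΔQ = C ΔT = 3.47×10^8 × 1.06 = 3.67×10^8 J/m².

3.7×10^8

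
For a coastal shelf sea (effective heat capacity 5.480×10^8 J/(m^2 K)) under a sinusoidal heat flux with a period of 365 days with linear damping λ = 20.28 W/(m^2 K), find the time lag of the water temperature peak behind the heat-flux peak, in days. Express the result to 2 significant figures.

Areal heat capacity C = 5.480×10^8 J/(m^2 K) (given).
ω = 2π / 3.15×10^7 s = 1.99×10^-7 s⁻¹.
Phase lag φ = arctan(Cω/λ) = arctan(109/20.28) = 1.39 rad.
Time lag = φ / ω = 1.39 / 1.99×10^-7 = 6.96×10^6 s = 80.6 days.

81 days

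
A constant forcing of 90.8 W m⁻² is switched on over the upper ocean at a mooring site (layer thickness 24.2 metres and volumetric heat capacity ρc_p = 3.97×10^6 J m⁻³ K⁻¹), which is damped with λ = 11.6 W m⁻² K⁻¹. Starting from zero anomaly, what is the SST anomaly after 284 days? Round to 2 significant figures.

7.4 K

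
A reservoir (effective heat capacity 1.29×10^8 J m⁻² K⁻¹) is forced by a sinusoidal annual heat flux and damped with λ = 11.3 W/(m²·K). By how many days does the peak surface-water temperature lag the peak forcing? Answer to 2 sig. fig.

Areal heat capacity C = 1.29×10^8 J m⁻² K⁻¹ (given).
ω = 2π / 3.15×10^7 s = 1.99×10^-7 s⁻¹.
Phase lag φ = arctan(Cω/λ) = arctan(25.7/11.3) = 1.16 rad.
Time lag = φ / ω = 1.16 / 1.99×10^-7 = 5.80×10^6 s = 67.2 days.

67 days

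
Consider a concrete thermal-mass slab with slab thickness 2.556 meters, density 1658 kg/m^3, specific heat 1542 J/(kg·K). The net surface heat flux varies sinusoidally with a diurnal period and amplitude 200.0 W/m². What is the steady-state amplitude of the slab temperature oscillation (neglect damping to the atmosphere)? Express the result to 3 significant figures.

Areal heat capacity C = ρ c_p D = 1658 × 1542 × 2.556 = 6.53×10^6 J m⁻² K⁻¹.
Angular frequency ω = 2π / T = 2π / 86400 s = 7.27×10^-5 s⁻¹.
Cω = 6.53×10^6 × 7.27×10^-5 = 475 W/(m²·K).
Amplitude A = F₀ / (Cω) = 200.0 / 475 = 0.421 K.

0.421 K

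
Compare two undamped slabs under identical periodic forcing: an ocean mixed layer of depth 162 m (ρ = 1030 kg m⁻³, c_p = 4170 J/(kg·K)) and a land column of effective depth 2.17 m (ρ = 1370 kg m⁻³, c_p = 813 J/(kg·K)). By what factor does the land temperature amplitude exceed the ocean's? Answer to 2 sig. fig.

C_ocean = 1030 × 4170 × 162 = 6.96×10^8 J/(m²·K).
C_land = 1370 × 813 × 2.17 = 2.42×10^6 J/(m²·K).
Undamped amplitude ∝ 1/C, so A_land/A_ocean = C_ocean/C_land = 288.

290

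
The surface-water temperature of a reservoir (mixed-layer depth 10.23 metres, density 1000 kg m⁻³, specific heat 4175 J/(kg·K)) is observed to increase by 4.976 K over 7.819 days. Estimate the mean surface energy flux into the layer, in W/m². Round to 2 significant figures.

Areal heat capacity C = ρ c_p D = 1000 × 4175 × 10.23 = 4.27×10^7 J m⁻² K⁻¹.
Required heat per unit area: Q = C ΔT = 4.27×10^7 × 4.976 = 2.13×10^8 J/m².
Flux F = Q / Δt = 2.13×10^8 / 6.76×10^5 s = 315 W/m².

310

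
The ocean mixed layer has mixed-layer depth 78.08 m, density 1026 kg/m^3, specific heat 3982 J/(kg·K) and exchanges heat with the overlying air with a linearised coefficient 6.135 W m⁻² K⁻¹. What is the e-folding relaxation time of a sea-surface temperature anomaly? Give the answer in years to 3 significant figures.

Areal heat capacity C = ρ c_p D = 1026 × 3982 × 78.08 = 3.19×10^8 J/(m²·K).
Relaxation time τ = C / λ = 3.19×10^8 / 6.135 = 5.20×10^7 s.
In years: 5.20×10^7 s / (3.156×10^7 s/year) = 1.65 years.

1.65 years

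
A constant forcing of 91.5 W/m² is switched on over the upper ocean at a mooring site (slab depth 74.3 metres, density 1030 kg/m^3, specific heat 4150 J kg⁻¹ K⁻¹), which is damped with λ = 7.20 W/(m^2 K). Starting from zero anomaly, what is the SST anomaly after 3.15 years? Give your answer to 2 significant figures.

11 K

Areal heat capacity C = ρ c_p D = 1030 × 4150 × 74.3 = 3.18×10^8 J/(m^2 K).
τ = C / λ = 3.18×10^8 / 7.20 = 4.41×10^7 s.
Equilibrium anomaly ΔT_eq = F / λ = 91.5 / 7.20 = 12.7 K.
t = 3.15 years = 9.94×10^7 s, so t/τ = 2.25.
ΔT(t) = ΔT_eq (1 − e^(−t/τ)) = 12.7 × (1 − e^−2.25) = 11.4 K.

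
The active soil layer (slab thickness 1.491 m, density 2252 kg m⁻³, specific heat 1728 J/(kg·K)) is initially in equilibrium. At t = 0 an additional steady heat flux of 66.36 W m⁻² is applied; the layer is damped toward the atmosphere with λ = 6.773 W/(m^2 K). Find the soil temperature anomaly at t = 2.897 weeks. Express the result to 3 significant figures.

8.53 K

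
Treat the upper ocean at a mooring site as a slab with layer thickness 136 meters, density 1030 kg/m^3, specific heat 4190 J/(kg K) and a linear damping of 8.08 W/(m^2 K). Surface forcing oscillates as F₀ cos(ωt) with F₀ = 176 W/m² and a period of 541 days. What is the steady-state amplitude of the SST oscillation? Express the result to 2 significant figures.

2.2 K

Areal heat capacity C = ρ c_p D = 1030 × 4190 × 136 = 5.87×10^8 J/(m^2 K).
Angular frequency ω = 2π / T = 2π / 4.67×10^7 s = 1.34×10^-7 s⁻¹.
√((Cω)² + λ²) = √((78.9)² + 8.08²) = 79.3 W/(m²·K).
Amplitude A = F₀ / √((Cω)²+λ²) = 176 / 79.3 = 2.22 K.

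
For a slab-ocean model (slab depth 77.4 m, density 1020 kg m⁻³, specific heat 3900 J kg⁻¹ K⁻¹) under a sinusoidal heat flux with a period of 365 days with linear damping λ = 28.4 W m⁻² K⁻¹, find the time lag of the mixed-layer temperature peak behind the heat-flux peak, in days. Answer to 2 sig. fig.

66 days

Areal heat capacity C = ρ c_p D = 1020 × 3900 × 77.4 = 3.08×10^8 J/(m²·K).
ω = 2π / 3.15×10^7 s = 1.99×10^-7 s⁻¹.
Phase lag φ = arctan(Cω/λ) = arctan(61.3/28.4) = 1.14 rad.
Time lag = φ / ω = 1.14 / 1.99×10^-7 = 5.71×10^6 s = 66.1 days.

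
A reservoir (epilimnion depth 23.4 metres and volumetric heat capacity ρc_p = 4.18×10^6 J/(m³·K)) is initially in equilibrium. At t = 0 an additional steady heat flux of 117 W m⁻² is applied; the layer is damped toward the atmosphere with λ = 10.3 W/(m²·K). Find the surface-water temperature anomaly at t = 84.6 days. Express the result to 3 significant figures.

Areal heat capacity C = ρc_p × D = 4.18×10^6 × 23.4 = 9.78×10^7 J/(m^2 K).
τ = C / λ = 9.78×10^7 / 10.3 = 9.50×10^6 s.
Equilibrium anomaly ΔT_eq = F / λ = 117 / 10.3 = 11.4 K.
t = 84.6 days = 7.31×10^6 s, so t/τ = 0.770.
ΔT(t) = ΔT_eq (1 − e^(−t/τ)) = 11.4 × (1 − e^−0.770) = 6.10 K.

6.10 K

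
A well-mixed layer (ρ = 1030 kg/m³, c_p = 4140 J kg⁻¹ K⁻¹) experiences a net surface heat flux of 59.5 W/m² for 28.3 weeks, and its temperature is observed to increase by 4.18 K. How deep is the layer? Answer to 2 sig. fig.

57 m

Heat input Q = F Δt = 59.5 × 1.71×10^7 s = 1.02×10^9 J/m².
Required areal heat capacity C = Q / ΔT = 2.44×10^8 J/(m²·K).
Depth D = C / (ρ c_p) = 2.44×10^8 / (1030 × 4140) = 57.1 m.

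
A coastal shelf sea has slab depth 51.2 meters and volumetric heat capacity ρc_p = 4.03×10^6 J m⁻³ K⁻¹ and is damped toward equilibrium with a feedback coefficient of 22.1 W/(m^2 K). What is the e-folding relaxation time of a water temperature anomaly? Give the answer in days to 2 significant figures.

110 days

Areal heat capacity C = ρc_p × D = 4.03×10^6 × 51.2 = 2.06×10^8 J/(m²·K).
Relaxation time τ = C / λ = 2.06×10^8 / 22.1 = 9.34×10^6 s.
In days: 9.34×10^6 s / (86400 s/day) = 108 days.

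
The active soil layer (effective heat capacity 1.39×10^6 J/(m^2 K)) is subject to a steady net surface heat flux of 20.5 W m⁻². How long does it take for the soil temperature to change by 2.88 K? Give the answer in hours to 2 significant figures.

54 hours

Areal heat capacity C = 1.39×10^6 J/(m^2 K) (given).
Time required: Δt = C ΔT / F = 1.39×10^6 × 2.88 / 20.5 = 1.95×10^5 s.
In hours: 1.95×10^5 s / (3600 s/hour) = 54.2 hours.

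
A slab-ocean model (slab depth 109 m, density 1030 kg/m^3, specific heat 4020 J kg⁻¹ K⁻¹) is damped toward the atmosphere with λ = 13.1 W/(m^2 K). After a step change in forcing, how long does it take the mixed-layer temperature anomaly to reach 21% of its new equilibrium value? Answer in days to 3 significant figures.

Areal heat capacity C = ρ c_p D = 1030 × 4020 × 109 = 4.51×10^8 J/(m²·K).
τ = C / λ = 4.51×10^8 / 13.1 = 3.45×10^7 s.
Fraction reached: 1 − e^(−t/τ) = 0.21 ⇒ t = −τ ln(1 − 0.21) = τ × 0.236.
t = 8.12×10^6 s = 94.0 days.

94.0 days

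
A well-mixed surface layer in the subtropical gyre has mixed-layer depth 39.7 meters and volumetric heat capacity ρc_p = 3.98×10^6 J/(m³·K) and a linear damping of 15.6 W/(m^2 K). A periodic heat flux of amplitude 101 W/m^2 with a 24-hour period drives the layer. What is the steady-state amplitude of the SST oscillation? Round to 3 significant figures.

0.00879 K

Areal heat capacity C = ρc_p × D = 3.98×10^6 × 39.7 = 1.58×10^8 J/(m²·K).
Angular frequency ω = 2π / T = 2π / 86400 s = 7.27×10^-5 s⁻¹.
√((Cω)² + λ²) = √((11500)² + 15.6²) = 11500 W/(m²·K).
Amplitude A = F₀ / √((Cω)²+λ²) = 101 / 11500 = 0.00879 K.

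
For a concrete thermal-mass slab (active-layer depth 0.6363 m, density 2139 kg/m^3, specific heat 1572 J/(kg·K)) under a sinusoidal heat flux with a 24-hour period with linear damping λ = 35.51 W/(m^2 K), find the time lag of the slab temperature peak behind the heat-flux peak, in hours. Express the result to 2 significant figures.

5.1 hours

Areal heat capacity C = ρ c_p D = 2139 × 1572 × 0.6363 = 2.14×10^6 J/(m^2 K).
ω = 2π / 86400 s = 7.27×10^-5 s⁻¹.
Phase lag φ = arctan(Cω/λ) = arctan(156/35.51) = 1.35 rad.
Time lag = φ / ω = 1.35 / 7.27×10^-5 = 18500 s = 5.14 hours.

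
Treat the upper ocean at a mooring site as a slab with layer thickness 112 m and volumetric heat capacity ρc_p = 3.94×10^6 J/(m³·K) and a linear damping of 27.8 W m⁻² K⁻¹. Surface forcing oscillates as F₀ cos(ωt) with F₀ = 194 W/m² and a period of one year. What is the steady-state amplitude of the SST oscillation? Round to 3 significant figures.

2.10 K

Areal heat capacity C = ρc_p × D = 3.94×10^6 × 112 = 4.41×10^8 J/(m^2 K).
Angular frequency ω = 2π / T = 2π / 3.15×10^7 s = 1.99×10^-7 s⁻¹.
√((Cω)² + λ²) = √((87.9)² + 27.8²) = 92.2 W/(m²·K).
Amplitude A = F₀ / √((Cω)²+λ²) = 194 / 92.2 = 2.10 K.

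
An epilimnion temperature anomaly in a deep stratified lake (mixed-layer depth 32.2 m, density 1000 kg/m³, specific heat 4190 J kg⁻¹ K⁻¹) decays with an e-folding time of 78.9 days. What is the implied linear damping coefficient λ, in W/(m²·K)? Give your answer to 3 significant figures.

Areal heat capacity C = ρ c_p D = 1000 × 4190 × 32.2 = 1.35×10^8 J m⁻² K⁻¹.
τ = 78.9 days = 6.82×10^6 s.
λ = C / τ = 1.35×10^8 / 6.82×10^6 = 19.8 W/(m²·K).

19.8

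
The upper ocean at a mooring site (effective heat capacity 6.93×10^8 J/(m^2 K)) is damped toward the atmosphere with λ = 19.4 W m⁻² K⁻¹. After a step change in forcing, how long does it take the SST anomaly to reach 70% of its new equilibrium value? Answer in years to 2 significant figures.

1.4 years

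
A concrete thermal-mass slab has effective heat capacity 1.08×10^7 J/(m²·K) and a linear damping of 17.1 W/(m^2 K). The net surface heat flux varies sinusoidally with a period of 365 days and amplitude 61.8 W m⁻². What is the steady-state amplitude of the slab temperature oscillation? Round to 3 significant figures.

3.59 K

Areal heat capacity C = 1.08×10^7 J/(m²·K) (given).
Angular frequency ω = 2π / T = 2π / 3.15×10^7 s = 1.99×10^-7 s⁻¹.
√((Cω)² + λ²) = √((2.15)² + 17.1²) = 17.2 W/(m²·K).
Amplitude A = F₀ / √((Cω)²+λ²) = 61.8 / 17.2 = 3.59 K.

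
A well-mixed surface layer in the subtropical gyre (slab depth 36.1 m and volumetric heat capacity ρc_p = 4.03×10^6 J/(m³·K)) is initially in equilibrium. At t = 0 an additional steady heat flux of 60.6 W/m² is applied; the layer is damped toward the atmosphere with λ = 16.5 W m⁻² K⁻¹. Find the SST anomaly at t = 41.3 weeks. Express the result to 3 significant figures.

3.46 K

Areal heat capacity C = ρc_p × D = 4.03×10^6 × 36.1 = 1.45×10^8 J/(m²·K).
τ = C / λ = 1.45×10^8 / 16.5 = 8.82×10^6 s.
Equilibrium anomaly ΔT_eq = F / λ = 60.6 / 16.5 = 3.67 K.
t = 41.3 weeks = 2.50×10^7 s, so t/τ = 2.83.
ΔT(t) = ΔT_eq (1 − e^(−t/τ)) = 3.67 × (1 − e^−2.83) = 3.46 K.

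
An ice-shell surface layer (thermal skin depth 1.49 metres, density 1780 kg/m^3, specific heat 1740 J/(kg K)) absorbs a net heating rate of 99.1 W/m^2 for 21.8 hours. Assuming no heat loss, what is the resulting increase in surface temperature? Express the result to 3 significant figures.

1.69 K

Areal heat capacity C = ρ c_p D = 1780 × 1740 × 1.49 = 4.61×10^6 J m⁻² K⁻¹.
Net heat input Q = F Δt = 99.1 × (21.8 hours × 3600 s/hour) = 7.78×10^6 J/m².
ΔT = Q / C = 7.78×10^6 / 4.61×10^6 = 1.69 K.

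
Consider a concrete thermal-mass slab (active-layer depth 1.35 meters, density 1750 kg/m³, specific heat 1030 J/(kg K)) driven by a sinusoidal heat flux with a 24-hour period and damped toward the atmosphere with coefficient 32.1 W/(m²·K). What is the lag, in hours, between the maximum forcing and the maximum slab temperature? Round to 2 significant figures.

5.3 hours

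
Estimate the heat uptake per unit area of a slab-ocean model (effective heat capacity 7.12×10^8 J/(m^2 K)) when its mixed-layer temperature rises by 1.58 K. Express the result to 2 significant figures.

1.1×10^9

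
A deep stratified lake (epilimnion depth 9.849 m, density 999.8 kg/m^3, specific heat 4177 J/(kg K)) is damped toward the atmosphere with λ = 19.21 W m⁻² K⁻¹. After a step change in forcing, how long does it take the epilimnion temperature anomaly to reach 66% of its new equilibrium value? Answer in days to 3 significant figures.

26.7 days

Areal heat capacity C = ρ c_p D = 999.8 × 4177 × 9.849 = 4.11×10^7 J m⁻² K⁻¹.
τ = C / λ = 4.11×10^7 / 19.21 = 2.14×10^6 s.
Fraction reached: 1 − e^(−t/τ) = 0.66 ⇒ t = −τ ln(1 − 0.66) = τ × 1.08.
t = 2.31×10^6 s = 26.7 days.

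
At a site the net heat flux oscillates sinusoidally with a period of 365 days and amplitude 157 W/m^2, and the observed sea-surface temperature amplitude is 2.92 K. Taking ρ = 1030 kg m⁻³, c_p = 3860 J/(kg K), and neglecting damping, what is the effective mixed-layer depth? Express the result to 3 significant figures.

67.9 m

ω = 2π / 3.15×10^7 s = 1.99×10^-7 s⁻¹.
Required C = F₀ / (A ω) = 157 / (2.92 × 1.99×10^-7) = 2.70×10^8 J/(m²·K).
D = C / (ρ c_p) = 2.70×10^8 / (1030 × 3860) = 67.9 m.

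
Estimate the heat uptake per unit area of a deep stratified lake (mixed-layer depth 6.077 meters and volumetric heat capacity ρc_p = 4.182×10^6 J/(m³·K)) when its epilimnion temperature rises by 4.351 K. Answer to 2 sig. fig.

1.1×10^8

Areal heat capacity C = ρc_p × D = 4.182×10^6 × 6.077 = 2.54×10^7 J m⁻² K⁻¹.
ΔQ = C ΔT = 2.54×10^7 × 4.351 = 1.11×10^8 J/m².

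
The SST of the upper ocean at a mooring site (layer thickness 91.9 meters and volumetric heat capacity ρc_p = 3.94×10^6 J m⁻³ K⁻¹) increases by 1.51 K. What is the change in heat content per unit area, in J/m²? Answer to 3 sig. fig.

Areal heat capacity C = ρc_p × D = 3.94×10^6 × 91.9 = 3.62×10^8 J/(m²·K).
ΔQ = C ΔT = 3.62×10^8 × 1.51 = 5.47×10^8 J/m².

5.47×10^8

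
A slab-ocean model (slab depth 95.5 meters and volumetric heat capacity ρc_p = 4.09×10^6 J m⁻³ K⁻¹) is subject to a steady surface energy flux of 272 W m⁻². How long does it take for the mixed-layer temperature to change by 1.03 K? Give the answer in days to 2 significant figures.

17 days

Areal heat capacity C = ρc_p × D = 4.09×10^6 × 95.5 = 3.91×10^8 J/(m^2 K).
Time required: Δt = C ΔT / F = 3.91×10^8 × 1.03 / 272 = 1.48×10^6 s.
In days: 1.48×10^6 s / (86400 s/day) = 17.1 days.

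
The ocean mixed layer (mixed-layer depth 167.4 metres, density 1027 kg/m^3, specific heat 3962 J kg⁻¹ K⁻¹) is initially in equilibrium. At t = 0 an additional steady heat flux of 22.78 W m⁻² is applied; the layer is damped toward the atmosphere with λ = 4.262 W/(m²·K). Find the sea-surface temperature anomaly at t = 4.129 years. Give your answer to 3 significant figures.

2.98 K

Areal heat capacity C = ρ c_p D = 1027 × 3962 × 167.4 = 6.81×10^8 J m⁻² K⁻¹.
τ = C / λ = 6.81×10^8 / 4.262 = 1.60×10^8 s.
Equilibrium anomaly ΔT_eq = F / λ = 22.78 / 4.262 = 5.34 K.
t = 4.129 years = 1.30×10^8 s, so t/τ = 0.815.
ΔT(t) = ΔT_eq (1 − e^(−t/τ)) = 5.34 × (1 − e^−0.815) = 2.98 K.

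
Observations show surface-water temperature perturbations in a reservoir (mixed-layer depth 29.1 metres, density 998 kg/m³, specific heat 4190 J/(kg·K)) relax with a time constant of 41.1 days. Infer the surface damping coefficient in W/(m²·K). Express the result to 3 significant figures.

Areal heat capacity C = ρ c_p D = 998 × 4190 × 29.1 = 1.22×10^8 J m⁻² K⁻¹.
τ = 41.1 days = 3.55×10^6 s.
λ = C / τ = 1.22×10^8 / 3.55×10^6 = 34.3 W/(m²·K).

34.3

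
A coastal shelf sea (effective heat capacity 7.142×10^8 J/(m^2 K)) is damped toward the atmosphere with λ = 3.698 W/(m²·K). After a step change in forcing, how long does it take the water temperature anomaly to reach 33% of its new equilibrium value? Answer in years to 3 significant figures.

2.45 years

Areal heat capacity C = 7.142×10^8 J/(m^2 K) (given).
τ = C / λ = 7.14×10^8 / 3.698 = 1.93×10^8 s.
Fraction reached: 1 − e^(−t/τ) = 0.33 ⇒ t = −τ ln(1 − 0.33) = τ × 0.400.
t = 7.73×10^7 s = 2.45 years.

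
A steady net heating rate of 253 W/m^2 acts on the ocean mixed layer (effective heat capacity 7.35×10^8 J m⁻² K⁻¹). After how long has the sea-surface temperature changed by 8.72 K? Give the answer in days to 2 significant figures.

290 days

Areal heat capacity C = 7.35×10^8 J m⁻² K⁻¹ (given).
Time required: Δt = C ΔT / F = 7.35×10^8 × 8.72 / 253 = 2.53×10^7 s.
In days: 2.53×10^7 s / (86400 s/day) = 293 days.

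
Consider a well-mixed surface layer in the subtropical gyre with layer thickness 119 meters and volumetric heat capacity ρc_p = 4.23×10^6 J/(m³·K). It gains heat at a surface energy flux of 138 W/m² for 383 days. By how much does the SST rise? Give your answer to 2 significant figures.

9.1 K

Areal heat capacity C = ρc_p × D = 4.23×10^6 × 119 = 5.03×10^8 J/(m²·K).
Net heat input Q = F Δt = 138 × (383 days × 86400 s/day) = 4.57×10^9 J/m².
ΔT = Q / C = 4.57×10^9 / 5.03×10^8 = 9.07 K.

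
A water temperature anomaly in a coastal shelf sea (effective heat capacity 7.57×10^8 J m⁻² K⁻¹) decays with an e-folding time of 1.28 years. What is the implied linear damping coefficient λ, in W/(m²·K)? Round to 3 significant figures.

18.7

Areal heat capacity C = 7.57×10^8 J m⁻² K⁻¹ (given).
τ = 1.28 years = 4.04×10^7 s.
λ = C / τ = 7.57×10^8 / 4.04×10^7 = 18.7 W/(m²·K).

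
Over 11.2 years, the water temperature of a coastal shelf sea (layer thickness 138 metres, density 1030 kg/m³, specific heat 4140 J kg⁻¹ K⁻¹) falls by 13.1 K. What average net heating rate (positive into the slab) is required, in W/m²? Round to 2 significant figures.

Areal heat capacity C = ρ c_p D = 1030 × 4140 × 138 = 5.88×10^8 J m⁻² K⁻¹.
Required heat per unit area: Q = C ΔT = 5.88×10^8 × -13.1 = -7.71×10^9 J/m².
Flux F = Q / Δt = -7.71×10^9 / 3.53×10^8 s = -21.8 W/m².

-22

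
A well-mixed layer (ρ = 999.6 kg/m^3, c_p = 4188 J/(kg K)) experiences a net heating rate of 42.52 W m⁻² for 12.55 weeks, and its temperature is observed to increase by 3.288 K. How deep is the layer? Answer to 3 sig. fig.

23.4 m

Heat input Q = F Δt = 42.52 × 7.59×10^6 s = 3.23×10^8 J/m².
Required areal heat capacity C = Q / ΔT = 9.82×10^7 J/(m²·K).
Depth D = C / (ρ c_p) = 9.82×10^7 / (999.6 × 4188) = 23.4 m.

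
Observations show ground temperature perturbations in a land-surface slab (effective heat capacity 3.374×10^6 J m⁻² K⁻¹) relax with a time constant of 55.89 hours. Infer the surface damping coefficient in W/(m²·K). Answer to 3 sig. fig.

Areal heat capacity C = 3.374×10^6 J m⁻² K⁻¹ (given).
τ = 55.89 hours = 2.01×10^5 s.
λ = C / τ = 3.37×10^6 / 2.01×10^5 = 16.8 W/(m²·K).

16.8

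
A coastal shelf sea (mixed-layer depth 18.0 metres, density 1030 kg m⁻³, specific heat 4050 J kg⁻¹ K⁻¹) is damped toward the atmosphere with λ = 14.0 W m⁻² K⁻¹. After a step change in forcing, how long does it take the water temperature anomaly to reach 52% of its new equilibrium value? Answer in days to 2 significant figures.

Areal heat capacity C = ρ c_p D = 1030 × 4050 × 18.0 = 7.51×10^7 J/(m^2 K).
τ = C / λ = 7.51×10^7 / 14.0 = 5.36×10^6 s.
Fraction reached: 1 − e^(−t/τ) = 0.52 ⇒ t = −τ ln(1 − 0.52) = τ × 0.734.
t = 3.94×10^6 s = 45.6 days.

46 days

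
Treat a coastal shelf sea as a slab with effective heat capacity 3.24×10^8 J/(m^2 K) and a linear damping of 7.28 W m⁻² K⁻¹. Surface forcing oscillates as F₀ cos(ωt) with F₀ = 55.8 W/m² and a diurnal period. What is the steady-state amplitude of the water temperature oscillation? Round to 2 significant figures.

0.0024 K

Areal heat capacity C = 3.24×10^8 J/(m^2 K) (given).
Angular frequency ω = 2π / T = 2π / 86400 s = 7.27×10^-5 s⁻¹.
√((Cω)² + λ²) = √((23600)² + 7.28²) = 23600 W/(m²·K).
Amplitude A = F₀ / √((Cω)²+λ²) = 55.8 / 23600 = 0.00237 K.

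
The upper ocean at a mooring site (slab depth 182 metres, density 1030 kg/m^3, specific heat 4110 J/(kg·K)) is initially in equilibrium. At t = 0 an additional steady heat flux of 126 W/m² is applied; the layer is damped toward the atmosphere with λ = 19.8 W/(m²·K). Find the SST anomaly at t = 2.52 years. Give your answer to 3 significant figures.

5.54 K

Areal heat capacity C = ρ c_p D = 1030 × 4110 × 182 = 7.70×10^8 J m⁻² K⁻¹.
τ = C / λ = 7.70×10^8 / 19.8 = 3.89×10^7 s.
Equilibrium anomaly ΔT_eq = F / λ = 126 / 19.8 = 6.36 K.
t = 2.52 years = 7.95×10^7 s, so t/τ = 2.04.
ΔT(t) = ΔT_eq (1 − e^(−t/τ)) = 6.36 × (1 − e^−2.04) = 5.54 K.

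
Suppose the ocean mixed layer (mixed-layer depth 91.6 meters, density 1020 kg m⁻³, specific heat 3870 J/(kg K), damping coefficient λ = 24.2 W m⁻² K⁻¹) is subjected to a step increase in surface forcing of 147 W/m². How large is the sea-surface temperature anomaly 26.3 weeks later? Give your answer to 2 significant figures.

Areal heat capacity C = ρ c_p D = 1020 × 3870 × 91.6 = 3.62×10^8 J/(m²·K).
τ = C / λ = 3.62×10^8 / 24.2 = 1.49×10^7 s.
Equilibrium anomaly ΔT_eq = F / λ = 147 / 24.2 = 6.07 K.
t = 26.3 weeks = 1.59×10^7 s, so t/τ = 1.06.
ΔT(t) = ΔT_eq (1 − e^(−t/τ)) = 6.07 × (1 − e^−1.06) = 3.98 K.

4.0 K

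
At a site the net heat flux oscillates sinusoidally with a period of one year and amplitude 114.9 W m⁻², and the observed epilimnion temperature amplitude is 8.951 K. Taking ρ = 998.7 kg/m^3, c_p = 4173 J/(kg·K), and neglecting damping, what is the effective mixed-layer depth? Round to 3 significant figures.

15.5 m

ω = 2π / 3.15×10^7 s = 1.99×10^-7 s⁻¹.
Required C = F₀ / (A ω) = 114.9 / (8.951 × 1.99×10^-7) = 6.44×10^7 J/(m²·K).
D = C / (ρ c_p) = 6.44×10^7 / (998.7 × 4173) = 15.5 m.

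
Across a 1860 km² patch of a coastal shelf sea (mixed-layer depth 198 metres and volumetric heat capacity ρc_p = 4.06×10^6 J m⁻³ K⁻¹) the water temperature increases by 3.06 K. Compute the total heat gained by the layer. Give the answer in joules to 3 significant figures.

4.58×10^18 J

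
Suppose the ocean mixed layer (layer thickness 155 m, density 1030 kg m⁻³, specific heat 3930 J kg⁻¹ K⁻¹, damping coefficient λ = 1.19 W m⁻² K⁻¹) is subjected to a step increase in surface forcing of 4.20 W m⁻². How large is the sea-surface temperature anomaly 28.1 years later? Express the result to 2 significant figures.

2.9 K

Areal heat capacity C = ρ c_p D = 1030 × 3930 × 155 = 6.27×10^8 J/(m²·K).
τ = C / λ = 6.27×10^8 / 1.19 = 5.27×10^8 s.
Equilibrium anomaly ΔT_eq = F / λ = 4.20 / 1.19 = 3.53 K.
t = 28.1 years = 8.87×10^8 s, so t/τ = 1.68.
ΔT(t) = ΔT_eq (1 − e^(−t/τ)) = 3.53 × (1 − e^−1.68) = 2.87 K.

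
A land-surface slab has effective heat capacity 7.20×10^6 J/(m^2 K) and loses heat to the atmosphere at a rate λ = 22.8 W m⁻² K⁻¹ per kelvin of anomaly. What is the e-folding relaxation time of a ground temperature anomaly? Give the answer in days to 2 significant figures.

Areal heat capacity C = 7.20×10^6 J/(m^2 K) (given).
Relaxation time τ = C / λ = 7.20×10^6 / 22.8 = 3.16×10^5 s.
In days: 3.16×10^5 s / (86400 s/day) = 3.65 days.

3.7 days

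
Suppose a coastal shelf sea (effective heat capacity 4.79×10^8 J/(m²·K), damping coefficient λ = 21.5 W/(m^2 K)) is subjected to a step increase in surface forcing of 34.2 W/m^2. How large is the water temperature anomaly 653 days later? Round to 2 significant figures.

Areal heat capacity C = 4.79×10^8 J/(m²·K) (given).
τ = C / λ = 4.79×10^8 / 21.5 = 2.23×10^7 s.
Equilibrium anomaly ΔT_eq = F / λ = 34.2 / 21.5 = 1.59 K.
t = 653 days = 5.64×10^7 s, so t/τ = 2.53.
ΔT(t) = ΔT_eq (1 − e^(−t/τ)) = 1.59 × (1 − e^−2.53) = 1.46 K.

1.5 K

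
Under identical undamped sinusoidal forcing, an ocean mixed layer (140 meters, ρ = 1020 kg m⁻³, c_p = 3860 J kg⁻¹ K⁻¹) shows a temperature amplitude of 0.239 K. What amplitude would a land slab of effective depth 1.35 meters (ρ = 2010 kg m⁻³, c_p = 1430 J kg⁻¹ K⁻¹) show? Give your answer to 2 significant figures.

C_ocean = 5.51×10^8 J/(m²·K); C_land = 3.88×10^6 J/(m²·K).
A ∝ 1/C ⇒ A_land = A_ocean × C_ocean/C_land = 0.239 × 142 = 34.0 K.

34 K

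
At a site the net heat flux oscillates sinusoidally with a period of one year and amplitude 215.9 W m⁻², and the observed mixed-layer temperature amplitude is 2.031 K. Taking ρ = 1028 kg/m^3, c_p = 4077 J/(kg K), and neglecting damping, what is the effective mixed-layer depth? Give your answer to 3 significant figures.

ω = 2π / 3.15×10^7 s = 1.99×10^-7 s⁻¹.
Required C = F₀ / (A ω) = 215.9 / (2.031 × 1.99×10^-7) = 5.34×10^8 J/(m²·K).
D = C / (ρ c_p) = 5.34×10^8 / (1028 × 4077) = 127 m.

127 m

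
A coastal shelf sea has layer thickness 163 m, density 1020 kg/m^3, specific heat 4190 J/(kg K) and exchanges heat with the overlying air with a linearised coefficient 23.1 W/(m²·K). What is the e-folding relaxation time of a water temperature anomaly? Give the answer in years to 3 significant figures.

0.956 years

Areal heat capacity C = ρ c_p D = 1020 × 4190 × 163 = 6.97×10^8 J/(m^2 K).
Relaxation time τ = C / λ = 6.97×10^8 / 23.1 = 3.02×10^7 s.
In years: 3.02×10^7 s / (3.156×10^7 s/year) = 0.956 years.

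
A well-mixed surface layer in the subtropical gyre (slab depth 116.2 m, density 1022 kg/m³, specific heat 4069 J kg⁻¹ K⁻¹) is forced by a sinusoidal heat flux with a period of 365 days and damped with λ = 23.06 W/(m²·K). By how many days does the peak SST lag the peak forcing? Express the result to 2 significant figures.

Areal heat capacity C = ρ c_p D = 1022 × 4069 × 116.2 = 4.83×10^8 J/(m^2 K).
ω = 2π / 3.15×10^7 s = 1.99×10^-7 s⁻¹.
Phase lag φ = arctan(Cω/λ) = arctan(96.3/23.06) = 1.34 rad.
Time lag = φ / ω = 1.34 / 1.99×10^-7 = 6.70×10^6 s = 77.6 days.

78 days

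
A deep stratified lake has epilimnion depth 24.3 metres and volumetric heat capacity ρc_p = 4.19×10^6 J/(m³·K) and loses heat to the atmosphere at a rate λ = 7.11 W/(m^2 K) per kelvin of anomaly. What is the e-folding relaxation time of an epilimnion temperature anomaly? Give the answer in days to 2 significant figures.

Areal heat capacity C = ρc_p × D = 4.19×10^6 × 24.3 = 1.02×10^8 J m⁻² K⁻¹.
Relaxation time τ = C / λ = 1.02×10^8 / 7.11 = 1.43×10^7 s.
In days: 1.43×10^7 s / (86400 s/day) = 166 days.

170 days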